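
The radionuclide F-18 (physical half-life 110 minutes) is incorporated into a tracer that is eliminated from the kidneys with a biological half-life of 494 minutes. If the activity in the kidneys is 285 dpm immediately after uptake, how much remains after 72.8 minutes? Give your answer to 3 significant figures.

1/t_eff = 1/t_phys + 1/t_biol = 1/110 + 1/494 = 0.011115 per minute.
t_eff = 110 × 494 / (110 + 494) ≈ 89.967 minutes.
Remaining = 285 × (1/2)^(72.8/89.967) = 285 × (1/2)^0.80919 ≈ 162.65 dpm.

163 dpm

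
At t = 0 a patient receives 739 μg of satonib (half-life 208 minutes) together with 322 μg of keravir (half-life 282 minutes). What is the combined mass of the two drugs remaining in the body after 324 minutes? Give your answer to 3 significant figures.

396 μg

satonib: 739 × (1/2)^(324/208) = 739 × (1/2)^1.5577 ≈ 251.03 μg.
keravir: 322 × (1/2)^(324/282) = 322 × (1/2)^1.1489 ≈ 145.21 μg.
Total = 251.03 + 145.21 ≈ 396.24 μg.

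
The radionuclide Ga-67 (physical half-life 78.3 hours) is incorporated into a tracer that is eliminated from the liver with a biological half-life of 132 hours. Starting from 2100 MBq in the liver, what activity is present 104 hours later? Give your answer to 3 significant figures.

1/t_eff = 1/t_phys + 1/t_biol = 1/78.3 + 1/132 = 0.020347 per hour.
t_eff = 78.3 × 132 / (78.3 + 132) ≈ 49.147 hours.
Remaining = 2100 × (1/2)^(104/49.147) = 2100 × (1/2)^2.1161 ≈ 484.41 MBq.

484 MBq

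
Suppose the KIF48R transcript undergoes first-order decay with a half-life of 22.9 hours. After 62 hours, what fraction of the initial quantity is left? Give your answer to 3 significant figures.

n = 62/22.9 ≈ 2.7074 half-lives.
Fraction remaining = (1/2)^2.7074 ≈ 0.1531.

0.153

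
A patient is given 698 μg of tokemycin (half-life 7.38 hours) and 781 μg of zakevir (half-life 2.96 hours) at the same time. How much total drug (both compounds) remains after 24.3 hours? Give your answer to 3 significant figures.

73.9 μg

tokemycin: 698 × (1/2)^(24.3/7.38) = 698 × (1/2)^3.2927 ≈ 71.229 μg.
zakevir: 781 × (1/2)^(24.3/2.96) = 781 × (1/2)^8.2095 ≈ 2.6385 μg.
Total = 71.229 + 2.6385 ≈ 73.868 μg.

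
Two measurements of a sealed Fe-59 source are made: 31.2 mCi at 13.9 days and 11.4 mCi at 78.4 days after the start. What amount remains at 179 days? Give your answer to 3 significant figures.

Over Δt = 78.4 − 13.9 = 64.5 days, the level fell by a factor of 31.2/11.4 ≈ 2.7368.
n = log₂(2.7368) ≈ 1.4525 half-lives, so t½ = 64.5/1.4525 ≈ 44.406 days.
From t = 78.4 to t = 179: 11.4 × (1/2)^((179−78.4)/44.406) ≈ 2.371 mCi.

2.37 mCi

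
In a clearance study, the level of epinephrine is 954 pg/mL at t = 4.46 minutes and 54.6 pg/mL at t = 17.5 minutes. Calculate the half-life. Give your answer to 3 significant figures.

3.16 minutes

Over Δt = 17.5 − 4.46 = 13.04 minutes, the level fell by a factor of 954/54.6 ≈ 17.473.
n = log₂(17.473) ≈ 4.127 half-lives, so t½ = 13.04/4.127 ≈ 3.1597 minutes.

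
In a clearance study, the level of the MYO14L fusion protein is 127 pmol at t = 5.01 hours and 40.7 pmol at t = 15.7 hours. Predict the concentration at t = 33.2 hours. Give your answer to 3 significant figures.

6.32 pmol

Over Δt = 15.7 − 5.01 = 10.69 hours, the level fell by a factor of 127/40.7 ≈ 3.1204.
n = log₂(3.1204) ≈ 1.6417 half-lives, so t½ = 10.69/1.6417 ≈ 6.5114 hours.
From t = 15.7 to t = 33.2: 40.7 × (1/2)^((33.2−15.7)/6.5114) ≈ 6.3176 pmol.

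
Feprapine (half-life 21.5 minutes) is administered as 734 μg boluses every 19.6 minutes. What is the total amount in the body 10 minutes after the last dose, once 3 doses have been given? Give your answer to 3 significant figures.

965 μg

The 3 doses were given 49.2, 29.6, 10 minutes ago.
Total = 734·(1/2)^(49.2/21.5) + 734·(1/2)^(29.6/21.5) + 734·(1/2)^(10/21.5)
      = 150.25 + 282.65 + 531.72 ≈ 964.63 μg.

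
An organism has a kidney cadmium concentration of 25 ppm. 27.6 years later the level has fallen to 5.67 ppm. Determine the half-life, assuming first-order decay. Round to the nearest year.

13 years

A/A₀ = 5.67/25 ≈ 0.2268.
n = log₂(4.4092) ≈ 2.1405 half-lives elapsed in 27.6 years.
t½ = 27.6/2.1405 ≈ 12.894 years.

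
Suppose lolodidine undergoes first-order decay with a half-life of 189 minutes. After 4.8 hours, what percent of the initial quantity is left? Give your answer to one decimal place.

4.8 hours = 288 minutes.
n = 288/189 ≈ 1.5238 half-lives.
Fraction remaining = (1/2)^1.5238 ≈ 0.34777, i.e. 34.777%.

34.8%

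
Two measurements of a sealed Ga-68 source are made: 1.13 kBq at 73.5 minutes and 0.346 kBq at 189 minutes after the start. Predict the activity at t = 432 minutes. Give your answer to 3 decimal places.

0.029 kBq

Over Δt = 189 − 73.5 = 115.5 minutes, the level fell by a factor of 1.13/0.346 ≈ 3.2659.
n = log₂(3.2659) ≈ 1.7075 half-lives, so t½ = 115.5/1.7075 ≈ 67.644 minutes.
From t = 189 to t = 432: 0.346 × (1/2)^((432−189)/67.644) ≈ 0.028686 kBq.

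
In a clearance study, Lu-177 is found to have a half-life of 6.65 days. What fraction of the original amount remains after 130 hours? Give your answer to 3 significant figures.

130 hours = 5.41667 days.
n = 5.41667/6.65 ≈ 0.81454 half-lives.
Fraction remaining = (1/2)^0.81454 ≈ 0.56859.

0.569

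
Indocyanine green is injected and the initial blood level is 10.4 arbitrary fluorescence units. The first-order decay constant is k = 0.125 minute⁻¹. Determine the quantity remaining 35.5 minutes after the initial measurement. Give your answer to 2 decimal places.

t½ = ln 2 / k = 0.69315 / 0.125 ≈ 5.5452 minutes.
Number of half-lives: n = 35.5/5.5452 ≈ 6.402.
Remaining = 10.4 × (1/2)^6.402 = 10.4 × 0.011825 ≈ 0.12298 arbitrary fluorescence units.

0.12 arbitrary fluorescence units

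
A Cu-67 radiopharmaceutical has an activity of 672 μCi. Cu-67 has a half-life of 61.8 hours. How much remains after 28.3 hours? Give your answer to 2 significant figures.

490 μCi

Number of half-lives: n = 28.3/61.8 ≈ 0.45793.
Remaining = 672 × (1/2)^0.45793 = 672 × 0.72803 ≈ 489.24 μCi.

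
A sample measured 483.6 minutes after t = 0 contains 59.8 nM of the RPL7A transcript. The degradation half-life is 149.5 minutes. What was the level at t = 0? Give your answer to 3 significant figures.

Number of half-lives elapsed: n = 483.6/149.5 ≈ 3.2348.
A₀ = A × 2^n = 59.8 × 2^3.2348 = 59.8 × 9.4138 ≈ 562.95 nM.

563 nM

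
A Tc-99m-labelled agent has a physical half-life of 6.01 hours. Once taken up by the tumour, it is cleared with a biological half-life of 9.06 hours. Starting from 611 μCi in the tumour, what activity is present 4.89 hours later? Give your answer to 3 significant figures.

239 μCi

1/t_eff = 1/t_phys + 1/t_biol = 1/6.01 + 1/9.06 = 0.27676 per hour.
t_eff = 6.01 × 9.06 / (6.01 + 9.06) ≈ 3.6132 hours.
Remaining = 611 × (1/2)^(4.89/3.6132) = 611 × (1/2)^1.3534 ≈ 239.13 μCi.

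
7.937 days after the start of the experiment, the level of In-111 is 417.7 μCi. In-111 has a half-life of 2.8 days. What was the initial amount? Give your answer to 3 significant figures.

2980 μCi

Number of half-lives elapsed: n = 7.937/2.8 ≈ 2.8346.
A₀ = A × 2^n = 417.7 × 2^2.8346 = 417.7 × 7.1337 ≈ 2979.7 μCi.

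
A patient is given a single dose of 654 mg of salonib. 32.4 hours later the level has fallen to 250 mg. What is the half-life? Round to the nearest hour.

23 hours

A/A₀ = 250/654 ≈ 0.38226.
n = log₂(2.616) ≈ 1.3874 half-lives elapsed in 32.4 hours.
t½ = 32.4/1.3874 ≈ 23.354 hours.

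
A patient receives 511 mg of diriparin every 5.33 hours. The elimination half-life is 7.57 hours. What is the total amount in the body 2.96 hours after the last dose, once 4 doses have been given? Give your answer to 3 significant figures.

866 mg

The 4 doses were given 18.95, 13.62, 8.29, 2.96 hours ago.
Total = 511·(1/2)^(18.95/7.57) + 511·(1/2)^(13.62/7.57) + 511·(1/2)^(8.29/7.57) + 511·(1/2)^(2.96/7.57)
      = 90.126 + 146.83 + 239.2 + 389.68 ≈ 865.84 mg.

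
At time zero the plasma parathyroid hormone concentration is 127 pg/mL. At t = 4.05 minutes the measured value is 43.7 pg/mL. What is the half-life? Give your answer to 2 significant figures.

A/A₀ = 43.7/127 ≈ 0.34409.
n = log₂(2.9062) ≈ 1.5391 half-lives elapsed in 4.05 minutes.
t½ = 4.05/1.5391 ≈ 2.6314 minutes.

2.6 minutes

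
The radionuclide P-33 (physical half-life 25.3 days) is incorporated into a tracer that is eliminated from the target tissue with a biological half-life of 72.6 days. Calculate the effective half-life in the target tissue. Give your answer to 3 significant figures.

18.8 days

1/t_eff = 1/t_phys + 1/t_biol = 1/25.3 + 1/72.6 = 0.0533 per day.
t_eff = 25.3 × 72.6 / (25.3 + 72.6) ≈ 18.762 days.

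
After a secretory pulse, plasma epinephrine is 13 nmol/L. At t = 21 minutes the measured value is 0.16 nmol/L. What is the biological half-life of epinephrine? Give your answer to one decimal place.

A/A₀ = 0.16/13 ≈ 0.012308.
n = log₂(81.25) ≈ 6.3443 half-lives elapsed in 21 minutes.
t½ = 21/6.3443 ≈ 3.3101 minutes.

3.3 minutes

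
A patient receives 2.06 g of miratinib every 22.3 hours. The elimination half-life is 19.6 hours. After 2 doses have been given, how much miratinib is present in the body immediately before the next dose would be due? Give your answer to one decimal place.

1.4 g

The 2 doses were given 44.6, 22.3 hours ago.
Total = 2.06·(1/2)^(44.6/19.6) + 2.06·(1/2)^(22.3/19.6)
      = 0.42547 + 0.9362 ≈ 1.3617 g.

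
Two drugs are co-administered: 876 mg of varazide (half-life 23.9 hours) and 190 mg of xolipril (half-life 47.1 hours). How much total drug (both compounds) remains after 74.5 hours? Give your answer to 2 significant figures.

160 mg

varazide: 876 × (1/2)^(74.5/23.9) = 876 × (1/2)^3.1172 ≈ 100.96 mg.
xolipril: 190 × (1/2)^(74.5/47.1) = 190 × (1/2)^1.5817 ≈ 63.475 mg.
Total = 100.96 + 63.475 ≈ 164.43 mg.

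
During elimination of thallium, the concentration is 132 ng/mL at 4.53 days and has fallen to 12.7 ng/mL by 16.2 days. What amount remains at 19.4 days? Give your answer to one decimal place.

Over Δt = 16.2 − 4.53 = 11.67 days, the level fell by a factor of 132/12.7 ≈ 10.394.
n = log₂(10.394) ≈ 3.3776 half-lives, so t½ = 11.67/3.3776 ≈ 3.4551 days.
From t = 16.2 to t = 19.4: 12.7 × (1/2)^((19.4−16.2)/3.4551) ≈ 6.6834 ng/mL.

6.7 ng/mL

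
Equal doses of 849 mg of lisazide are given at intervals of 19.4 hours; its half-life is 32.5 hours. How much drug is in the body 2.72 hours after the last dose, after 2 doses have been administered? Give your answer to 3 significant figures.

1330 mg

The 2 doses were given 22.12, 2.72 hours ago.
Total = 849·(1/2)^(22.12/32.5) + 849·(1/2)^(2.72/32.5)
      = 529.69 + 801.15 ≈ 1330.8 mg.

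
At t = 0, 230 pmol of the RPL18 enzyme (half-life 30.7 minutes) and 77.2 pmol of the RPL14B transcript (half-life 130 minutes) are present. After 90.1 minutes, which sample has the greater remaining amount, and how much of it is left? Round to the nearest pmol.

RPL14B transcript, 48 pmol

RPL18 enzyme: 230 × (1/2)^2.9349 ≈ 30.078 pmol.
RPL14B transcript: 77.2 × (1/2)^0.69308 ≈ 47.751 pmol.
RPL14B transcript has more remaining, at ≈ 47.751 pmol.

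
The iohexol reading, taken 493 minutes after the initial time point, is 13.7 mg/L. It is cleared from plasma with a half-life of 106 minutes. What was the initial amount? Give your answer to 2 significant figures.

Number of half-lives elapsed: n = 493/106 ≈ 4.6509.
A₀ = A × 2^n = 13.7 × 2^4.6509 = 13.7 × 25.123 ≈ 344.19 mg/L.

340 mg/L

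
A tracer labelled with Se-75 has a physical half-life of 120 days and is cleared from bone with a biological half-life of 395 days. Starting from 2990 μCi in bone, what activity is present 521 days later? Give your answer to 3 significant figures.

1/t_eff = 1/t_phys + 1/t_biol = 1/120 + 1/395 = 0.010865 per day.
t_eff = 120 × 395 / (120 + 395) ≈ 92.039 days.
Remaining = 2990 × (1/2)^(521/92.039) = 2990 × (1/2)^5.6607 ≈ 59.108 μCi.

59.1 μCi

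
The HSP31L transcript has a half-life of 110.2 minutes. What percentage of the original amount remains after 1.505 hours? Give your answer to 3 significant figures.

1.505 hours = 90.3 minutes.
n = 90.3/110.2 ≈ 0.81942 half-lives.
Fraction remaining = (1/2)^0.81942 ≈ 0.56667, i.e. 56.667%.

56.7%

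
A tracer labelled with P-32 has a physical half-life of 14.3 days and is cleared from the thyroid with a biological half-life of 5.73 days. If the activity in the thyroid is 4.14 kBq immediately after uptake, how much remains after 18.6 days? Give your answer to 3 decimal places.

1/t_eff = 1/t_phys + 1/t_biol = 1/14.3 + 1/5.73 = 0.24445 per day.
t_eff = 14.3 × 5.73 / (14.3 + 5.73) ≈ 4.0908 days.
Remaining = 4.14 × (1/2)^(18.6/4.0908) = 4.14 × (1/2)^4.5468 ≈ 0.17713 kBq.

0.177 kBq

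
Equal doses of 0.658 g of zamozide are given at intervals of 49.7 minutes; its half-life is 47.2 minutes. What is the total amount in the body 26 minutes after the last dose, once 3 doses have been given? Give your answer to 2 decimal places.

The 3 doses were given 125.4, 75.7, 26 minutes ago.
Total = 0.658·(1/2)^(125.4/47.2) + 0.658·(1/2)^(75.7/47.2) + 0.658·(1/2)^(26/47.2)
      = 0.10434 + 0.21649 + 0.44916 ≈ 0.76999 g.

0.77 g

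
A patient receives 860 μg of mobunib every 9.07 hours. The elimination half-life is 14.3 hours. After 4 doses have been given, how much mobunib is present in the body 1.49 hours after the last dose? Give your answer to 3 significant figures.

1860 μg

The 4 doses were given 28.7, 19.63, 10.56, 1.49 hours ago.
Total = 860·(1/2)^(28.7/14.3) + 860·(1/2)^(19.63/14.3) + 860·(1/2)^(10.56/14.3) + 860·(1/2)^(1.49/14.3)
      = 213.96 + 332.1 + 515.47 + 800.08 ≈ 1861.6 μg.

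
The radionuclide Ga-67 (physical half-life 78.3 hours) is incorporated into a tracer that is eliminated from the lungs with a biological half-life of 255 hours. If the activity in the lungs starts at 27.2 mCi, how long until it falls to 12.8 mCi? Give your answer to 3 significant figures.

65.1 hours

1/t_eff = 1/t_phys + 1/t_biol = 1/78.3 + 1/255 = 0.016693 per hour.
t_eff = 78.3 × 255 / (78.3 + 255) ≈ 59.905 hours.
n = log₂(27.2/12.8) ≈ 1.0875; t = 1.0875 × 59.905 ≈ 65.145 hours.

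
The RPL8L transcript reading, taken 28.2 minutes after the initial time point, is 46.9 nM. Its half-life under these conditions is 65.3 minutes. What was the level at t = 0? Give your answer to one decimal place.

63.3 nM

Number of half-lives elapsed: n = 28.2/65.3 ≈ 0.43185.
A₀ = A × 2^n = 46.9 × 2^0.43185 = 46.9 × 1.349 ≈ 63.266 nM.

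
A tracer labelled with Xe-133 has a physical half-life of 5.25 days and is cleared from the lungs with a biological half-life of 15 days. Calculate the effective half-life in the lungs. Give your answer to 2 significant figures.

3.9 days

1/t_eff = 1/t_phys + 1/t_biol = 1/5.25 + 1/15 = 0.25714 per day.
t_eff = 5.25 × 15 / (5.25 + 15) ≈ 3.8889 days.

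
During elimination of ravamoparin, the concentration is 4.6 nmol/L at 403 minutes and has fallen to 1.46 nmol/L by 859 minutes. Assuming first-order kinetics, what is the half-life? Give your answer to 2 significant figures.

280 minutes

Over Δt = 859 − 403 = 456 minutes, the level fell by a factor of 4.6/1.46 ≈ 3.1507.
n = log₂(3.1507) ≈ 1.6557 half-lives, so t½ = 456/1.6557 ≈ 275.42 minutes.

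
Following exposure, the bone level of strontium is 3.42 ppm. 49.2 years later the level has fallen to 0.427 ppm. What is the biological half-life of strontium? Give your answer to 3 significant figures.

A/A₀ = 0.427/3.42 ≈ 0.12485.
n = log₂(8.0094) ≈ 3.0017 half-lives elapsed in 49.2 years.
t½ = 49.2/3.0017 ≈ 16.391 years.

16.4 years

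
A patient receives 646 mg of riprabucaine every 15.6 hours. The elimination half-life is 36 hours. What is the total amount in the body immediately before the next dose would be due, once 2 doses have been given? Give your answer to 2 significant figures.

830 mg

The 2 doses were given 31.2, 15.6 hours ago.
Total = 646·(1/2)^(31.2/36) + 646·(1/2)^(15.6/36)
      = 354.27 + 478.39 ≈ 832.67 mg.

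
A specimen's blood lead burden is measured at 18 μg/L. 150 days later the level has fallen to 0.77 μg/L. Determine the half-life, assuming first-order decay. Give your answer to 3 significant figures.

A/A₀ = 0.77/18 ≈ 0.042778.
n = log₂(23.377) ≈ 4.547 half-lives elapsed in 150 days.
t½ = 150/4.547 ≈ 32.989 days.

33.0 days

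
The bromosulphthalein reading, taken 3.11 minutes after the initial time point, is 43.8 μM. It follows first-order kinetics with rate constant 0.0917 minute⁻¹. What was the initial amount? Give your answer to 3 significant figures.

t½ = ln 2 / k = 0.69315 / 0.0917 ≈ 7.5589 minutes.
Number of half-lives elapsed: n = 3.11/7.5589 ≈ 0.41144.
A₀ = A × 2^n = 43.8 × 2^0.41144 = 43.8 × 1.33 ≈ 58.254 μM.

58.3 μM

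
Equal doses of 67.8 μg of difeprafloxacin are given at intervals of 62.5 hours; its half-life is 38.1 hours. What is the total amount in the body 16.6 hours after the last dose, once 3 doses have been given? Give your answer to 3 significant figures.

The 3 doses were given 141.6, 79.1, 16.6 hours ago.
Total = 67.8·(1/2)^(141.6/38.1) + 67.8·(1/2)^(79.1/38.1) + 67.8·(1/2)^(16.6/38.1)
      = 5.1575 + 16.079 + 50.127 ≈ 71.363 μg.

71.4 μg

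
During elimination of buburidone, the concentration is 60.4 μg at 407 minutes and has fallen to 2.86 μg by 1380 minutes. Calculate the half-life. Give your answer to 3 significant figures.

Over Δt = 1380 − 407 = 973 minutes, the level fell by a factor of 60.4/2.86 ≈ 21.119.
n = log₂(21.119) ≈ 4.4005 half-lives, so t½ = 973/4.4005 ≈ 221.11 minutes.

221 minutes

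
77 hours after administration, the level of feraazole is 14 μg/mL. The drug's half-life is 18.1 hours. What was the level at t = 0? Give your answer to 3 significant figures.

Number of half-lives elapsed: n = 77/18.1 ≈ 4.2541.
A₀ = A × 2^n = 14 × 2^4.2541 = 14 × 19.082 ≈ 267.15 μg/mL.

267 μg/mL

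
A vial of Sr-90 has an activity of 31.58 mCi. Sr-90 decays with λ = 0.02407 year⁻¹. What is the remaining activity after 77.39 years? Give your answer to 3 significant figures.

t½ = ln 2 / λ = 0.69315 / 0.02407 ≈ 28.797 years.
Number of half-lives: n = 77.39/28.797 ≈ 2.6874.
Remaining = 31.58 × (1/2)^2.6874 = 31.58 × 0.15524 ≈ 4.9025 mCi.

4.90 mCi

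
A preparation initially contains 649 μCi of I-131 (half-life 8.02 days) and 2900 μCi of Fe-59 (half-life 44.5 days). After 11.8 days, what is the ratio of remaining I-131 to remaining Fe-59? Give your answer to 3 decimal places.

0.097

I-131: 649 × (1/2)^(11.8/8.02) = 649 × (1/2)^1.4713 ≈ 234.06 μCi.
Fe-59: 2900 × (1/2)^(11.8/44.5) = 2900 × (1/2)^0.26517 ≈ 2413.1 μCi.
Ratio ≈ 234.06 / 2413.1 ≈ 0.096997.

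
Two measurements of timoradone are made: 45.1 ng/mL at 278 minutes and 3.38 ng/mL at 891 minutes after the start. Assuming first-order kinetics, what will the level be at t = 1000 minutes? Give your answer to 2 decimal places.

Over Δt = 891 − 278 = 613 minutes, the level fell by a factor of 45.1/3.38 ≈ 13.343.
n = log₂(13.343) ≈ 3.738 half-lives, so t½ = 613/3.738 ≈ 163.99 minutes.
From t = 891 to t = 1000: 3.38 × (1/2)^((1000−891)/163.99) ≈ 2.1322 ng/mL.

2.13 ng/mL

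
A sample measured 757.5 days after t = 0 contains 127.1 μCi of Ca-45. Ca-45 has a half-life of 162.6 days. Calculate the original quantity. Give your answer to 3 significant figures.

3210 μCi

Number of half-lives elapsed: n = 757.5/162.6 ≈ 4.6587.
A₀ = A × 2^n = 127.1 × 2^4.6587 = 127.1 × 25.258 ≈ 3210.3 μCi.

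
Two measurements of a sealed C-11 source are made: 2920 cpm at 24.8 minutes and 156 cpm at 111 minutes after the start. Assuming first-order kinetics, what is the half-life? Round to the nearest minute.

20 minutes

Over Δt = 111 − 24.8 = 86.2 minutes, the level fell by a factor of 2920/156 ≈ 18.718.
n = log₂(18.718) ≈ 4.2264 half-lives, so t½ = 86.2/4.2264 ≈ 20.396 minutes.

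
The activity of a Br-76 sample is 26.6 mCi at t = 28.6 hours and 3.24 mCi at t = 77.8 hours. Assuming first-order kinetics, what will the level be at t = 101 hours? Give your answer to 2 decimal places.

Over Δt = 77.8 − 28.6 = 49.2 hours, the level fell by a factor of 26.6/3.24 ≈ 8.2099.
n = log₂(8.2099) ≈ 3.0374 half-lives, so t½ = 49.2/3.0374 ≈ 16.198 hours.
From t = 77.8 to t = 101: 3.24 × (1/2)^((101−77.8)/16.198) ≈ 1.2006 mCi.

1.20 mCi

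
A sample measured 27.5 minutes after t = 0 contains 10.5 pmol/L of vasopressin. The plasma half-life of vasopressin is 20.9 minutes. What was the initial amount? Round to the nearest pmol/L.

Number of half-lives elapsed: n = 27.5/20.9 ≈ 1.3158.
A₀ = A × 2^n = 10.5 × 2^1.3158 = 10.5 × 2.4894 ≈ 26.139 pmol/L.

26 pmol/L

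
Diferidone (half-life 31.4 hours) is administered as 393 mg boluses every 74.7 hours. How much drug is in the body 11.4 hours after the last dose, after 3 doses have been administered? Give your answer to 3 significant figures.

The 3 doses were given 160.8, 86.1, 11.4 hours ago.
Total = 393·(1/2)^(160.8/31.4) + 393·(1/2)^(86.1/31.4) + 393·(1/2)^(11.4/31.4)
      = 11.293 + 58.743 + 305.56 ≈ 375.6 mg.

376 mg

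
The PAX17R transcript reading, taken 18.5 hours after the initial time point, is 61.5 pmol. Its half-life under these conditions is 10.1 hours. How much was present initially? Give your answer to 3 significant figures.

219 pmol

Number of half-lives elapsed: n = 18.5/10.1 ≈ 1.8317.
A₀ = A × 2^n = 61.5 × 2^1.8317 = 61.5 × 3.5595 ≈ 218.91 pmol.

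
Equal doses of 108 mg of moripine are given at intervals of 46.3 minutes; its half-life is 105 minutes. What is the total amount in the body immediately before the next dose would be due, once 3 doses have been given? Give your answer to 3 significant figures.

The 3 doses were given 138.9, 92.6, 46.3 minutes ago.
Total = 108·(1/2)^(138.9/105) + 108·(1/2)^(92.6/105) + 108·(1/2)^(46.3/105)
      = 43.172 + 58.606 + 79.558 ≈ 181.34 mg.

181 mg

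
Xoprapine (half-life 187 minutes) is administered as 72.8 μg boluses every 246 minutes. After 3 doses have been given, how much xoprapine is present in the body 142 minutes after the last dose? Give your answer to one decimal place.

The 3 doses were given 634, 388, 142 minutes ago.
Total = 72.8·(1/2)^(634/187) + 72.8·(1/2)^(388/187) + 72.8·(1/2)^(142/187)
      = 6.9427 + 17.28 + 43.007 ≈ 67.23 μg.

67.2 μg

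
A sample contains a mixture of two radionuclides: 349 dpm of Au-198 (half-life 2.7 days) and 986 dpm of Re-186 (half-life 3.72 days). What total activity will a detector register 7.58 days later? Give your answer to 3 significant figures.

Au-198: 349 × (1/2)^(7.58/2.7) = 349 × (1/2)^2.8074 ≈ 49.855 dpm.
Re-186: 986 × (1/2)^(7.58/3.72) = 986 × (1/2)^2.0376 ≈ 240.15 dpm.
Total = 49.855 + 240.15 ≈ 290.01 dpm.

290 dpm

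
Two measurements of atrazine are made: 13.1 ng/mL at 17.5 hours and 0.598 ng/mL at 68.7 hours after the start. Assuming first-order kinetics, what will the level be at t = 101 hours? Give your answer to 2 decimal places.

0.09 ng/mL

Over Δt = 68.7 − 17.5 = 51.2 hours, the level fell by a factor of 13.1/0.598 ≈ 21.906.
n = log₂(21.906) ≈ 4.4533 half-lives, so t½ = 51.2/4.4533 ≈ 11.497 hours.
From t = 68.7 to t = 101: 0.598 × (1/2)^((101−68.7)/11.497) ≈ 0.085308 ng/mL.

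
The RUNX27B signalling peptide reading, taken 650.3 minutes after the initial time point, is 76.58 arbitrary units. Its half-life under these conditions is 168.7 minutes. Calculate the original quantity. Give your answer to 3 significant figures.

Number of half-lives elapsed: n = 650.3/168.7 ≈ 3.8548.
A₀ = A × 2^n = 76.58 × 2^3.8548 = 76.58 × 14.468 ≈ 1107.9 arbitrary units.

1110 arbitrary units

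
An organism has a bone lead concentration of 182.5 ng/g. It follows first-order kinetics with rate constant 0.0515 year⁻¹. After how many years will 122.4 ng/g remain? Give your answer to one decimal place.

7.8 years

t½ = ln 2 / λ = 0.69315 / 0.0515 ≈ 13.459 years.
Fraction remaining = 122.4/182.5 ≈ 0.67068.
n = log₂(182.5/122.4) = ln(1.491)/ln 2 ≈ 0.57629 half-lives.
t = n × t½ = 0.57629 × 13.459 ≈ 7.7564 years.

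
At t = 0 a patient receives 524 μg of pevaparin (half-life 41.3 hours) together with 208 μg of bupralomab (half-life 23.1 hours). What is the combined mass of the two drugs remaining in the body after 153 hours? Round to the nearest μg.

pevaparin: 524 × (1/2)^(153/41.3) = 524 × (1/2)^3.7046 ≈ 40.192 μg.
bupralomab: 208 × (1/2)^(153/23.1) = 208 × (1/2)^6.6234 ≈ 2.1097 μg.
Total = 40.192 + 2.1097 ≈ 42.301 μg.

42 μg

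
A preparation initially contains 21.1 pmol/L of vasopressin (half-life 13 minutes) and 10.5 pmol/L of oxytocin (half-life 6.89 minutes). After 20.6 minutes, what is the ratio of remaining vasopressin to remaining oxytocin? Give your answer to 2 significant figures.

vasopressin: 21.1 × (1/2)^(20.6/13) = 21.1 × (1/2)^1.5846 ≈ 7.035 pmol/L.
oxytocin: 10.5 × (1/2)^(20.6/6.89) = 10.5 × (1/2)^2.9898 ≈ 1.3218 pmol/L.
Ratio ≈ 7.035 / 1.3218 ≈ 5.3224.

5.3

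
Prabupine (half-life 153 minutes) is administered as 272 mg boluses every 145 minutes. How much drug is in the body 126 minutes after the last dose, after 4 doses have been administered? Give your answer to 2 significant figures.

The 4 doses were given 561, 416, 271, 126 minutes ago.
Total = 272·(1/2)^(561/153) + 272·(1/2)^(416/153) + 272·(1/2)^(271/153) + 272·(1/2)^(126/153)
      = 21.419 + 41.313 + 79.684 + 153.7 ≈ 296.11 mg.

300 mg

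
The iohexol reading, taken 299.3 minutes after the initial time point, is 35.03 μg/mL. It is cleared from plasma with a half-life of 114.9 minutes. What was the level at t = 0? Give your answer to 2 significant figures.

210 μg/mL

Number of half-lives elapsed: n = 299.3/114.9 ≈ 2.6049.
A₀ = A × 2^n = 35.03 × 2^2.6049 = 35.03 × 6.0834 ≈ 213.1 μg/mL.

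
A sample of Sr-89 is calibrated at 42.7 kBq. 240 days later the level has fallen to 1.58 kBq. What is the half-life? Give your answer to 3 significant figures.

A/A₀ = 1.58/42.7 ≈ 0.037002.
n = log₂(27.025) ≈ 4.7562 half-lives elapsed in 240 days.
t½ = 240/4.7562 ≈ 50.46 days.

50.5 days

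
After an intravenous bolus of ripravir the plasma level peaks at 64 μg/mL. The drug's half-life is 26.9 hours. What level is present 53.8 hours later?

Elapsed time is 2 half-lives (53.8/26.9).
Each half-life halves the amount: 64 × (1/2)^2 = 64/4 = 16 μg/mL.

16 μg/mL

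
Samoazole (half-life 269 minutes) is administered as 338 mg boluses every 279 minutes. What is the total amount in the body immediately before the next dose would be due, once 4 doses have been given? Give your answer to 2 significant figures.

The 4 doses were given 1116, 837, 558, 279 minutes ago.
Total = 338·(1/2)^(1116/269) + 338·(1/2)^(837/269) + 338·(1/2)^(558/269) + 338·(1/2)^(279/269)
      = 19.056 + 39.107 + 80.256 + 164.7 ≈ 303.12 mg.

300 mg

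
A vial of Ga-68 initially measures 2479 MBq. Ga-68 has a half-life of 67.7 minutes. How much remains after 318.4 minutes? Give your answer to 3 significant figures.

95.2 MBq

Number of half-lives: n = 318.4/67.7 ≈ 4.7031.
Remaining = 2479 × (1/2)^4.7031 = 2479 × 0.038391 ≈ 95.17 MBq.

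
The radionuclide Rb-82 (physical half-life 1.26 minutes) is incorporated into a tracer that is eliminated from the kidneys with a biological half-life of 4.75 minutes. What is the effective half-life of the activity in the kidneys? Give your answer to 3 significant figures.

1/t_eff = 1/t_phys + 1/t_biol = 1/1.26 + 1/4.75 = 1.0042 per minute.
t_eff = 1.26 × 4.75 / (1.26 + 4.75) ≈ 0.99584 minutes.

0.996 minutes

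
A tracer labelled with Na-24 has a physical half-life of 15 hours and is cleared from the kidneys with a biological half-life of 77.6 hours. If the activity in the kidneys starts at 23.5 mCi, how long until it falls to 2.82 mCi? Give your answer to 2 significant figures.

38 hours

1/t_eff = 1/t_phys + 1/t_biol = 1/15 + 1/77.6 = 0.079553 per hour.
t_eff = 15 × 77.6 / (15 + 77.6) ≈ 12.57 hours.
n = log₂(23.5/2.82) ≈ 3.0589; t = 3.0589 × 12.57 ≈ 38.451 hours.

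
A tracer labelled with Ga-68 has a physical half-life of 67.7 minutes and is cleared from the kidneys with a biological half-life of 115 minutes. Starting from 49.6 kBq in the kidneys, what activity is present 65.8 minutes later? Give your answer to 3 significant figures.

1/t_eff = 1/t_phys + 1/t_biol = 1/67.7 + 1/115 = 0.023467 per minute.
t_eff = 67.7 × 115 / (67.7 + 115) ≈ 42.614 minutes.
Remaining = 49.6 × (1/2)^(65.8/42.614) = 49.6 × (1/2)^1.5441 ≈ 17.008 kBq.

17.0 kBq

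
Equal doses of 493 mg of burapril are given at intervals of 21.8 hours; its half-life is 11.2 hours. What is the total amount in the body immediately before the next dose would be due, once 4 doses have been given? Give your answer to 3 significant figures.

The 4 doses were given 87.2, 65.4, 43.6, 21.8 hours ago.
Total = 493·(1/2)^(87.2/11.2) + 493·(1/2)^(65.4/11.2) + 493·(1/2)^(43.6/11.2) + 493·(1/2)^(21.8/11.2)
      = 2.2342 + 8.6109 + 33.188 + 127.91 ≈ 171.95 mg.

172 mg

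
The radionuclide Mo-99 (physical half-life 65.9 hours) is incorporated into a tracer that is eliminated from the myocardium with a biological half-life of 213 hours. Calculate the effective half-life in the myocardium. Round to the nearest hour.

50 hours

1/t_eff = 1/t_phys + 1/t_biol = 1/65.9 + 1/213 = 0.019869 per hour.
t_eff = 65.9 × 213 / (65.9 + 213) ≈ 50.329 hours.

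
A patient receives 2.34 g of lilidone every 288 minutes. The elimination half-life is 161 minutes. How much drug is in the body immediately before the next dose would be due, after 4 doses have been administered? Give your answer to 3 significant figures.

0.946 g

The 4 doses were given 1152, 864, 576, 288 minutes ago.
Total = 2.34·(1/2)^(1152/161) + 2.34·(1/2)^(864/161) + 2.34·(1/2)^(576/161) + 2.34·(1/2)^(288/161)
      = 0.016416 + 0.056722 + 0.19599 + 0.67722 ≈ 0.94635 g.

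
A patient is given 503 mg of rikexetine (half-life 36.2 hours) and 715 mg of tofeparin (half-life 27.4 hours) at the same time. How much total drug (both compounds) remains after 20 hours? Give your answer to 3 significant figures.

rikexetine: 503 × (1/2)^(20/36.2) = 503 × (1/2)^0.55249 ≈ 342.97 mg.
tofeparin: 715 × (1/2)^(20/27.4) = 715 × (1/2)^0.72993 ≈ 431.1 mg.
Total = 342.97 + 431.1 ≈ 774.07 mg.

774 mg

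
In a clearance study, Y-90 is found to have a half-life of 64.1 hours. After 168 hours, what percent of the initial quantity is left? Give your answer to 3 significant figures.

16.3%

n = 168/64.1 ≈ 2.6209 half-lives.
Fraction remaining = (1/2)^2.6209 ≈ 0.16257, i.e. 16.257%.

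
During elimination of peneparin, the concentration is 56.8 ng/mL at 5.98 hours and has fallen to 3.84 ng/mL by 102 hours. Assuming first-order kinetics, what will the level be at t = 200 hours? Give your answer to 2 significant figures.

0.25 ng/mL

Over Δt = 102 − 5.98 = 96.02 hours, the level fell by a factor of 56.8/3.84 ≈ 14.792.
n = log₂(14.792) ≈ 3.8867 half-lives, so t½ = 96.02/3.8867 ≈ 24.705 hours.
From t = 102 to t = 200: 3.84 × (1/2)^((200−102)/24.705) ≈ 0.24558 ng/mL.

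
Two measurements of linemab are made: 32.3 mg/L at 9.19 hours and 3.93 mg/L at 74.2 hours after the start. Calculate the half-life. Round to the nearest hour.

Over Δt = 74.2 − 9.19 = 65.01 hours, the level fell by a factor of 32.3/3.93 ≈ 8.2188.
n = log₂(8.2188) ≈ 3.0389 half-lives, so t½ = 65.01/3.0389 ≈ 21.392 hours.

21 hours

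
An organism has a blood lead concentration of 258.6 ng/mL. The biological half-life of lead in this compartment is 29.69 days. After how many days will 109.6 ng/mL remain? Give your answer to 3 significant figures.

Fraction remaining = 109.6/258.6 ≈ 0.42382.
n = log₂(258.6/109.6) = ln(2.3595)/ln 2 ≈ 1.2385 half-lives.
t = n × t½ = 1.2385 × 29.69 ≈ 36.77 days.

36.8 days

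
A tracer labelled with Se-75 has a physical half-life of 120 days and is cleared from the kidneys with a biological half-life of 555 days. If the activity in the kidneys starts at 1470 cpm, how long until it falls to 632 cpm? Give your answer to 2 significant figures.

1/t_eff = 1/t_phys + 1/t_biol = 1/120 + 1/555 = 0.010135 per day.
t_eff = 120 × 555 / (120 + 555) ≈ 98.667 days.
n = log₂(1470/632) ≈ 1.2178; t = 1.2178 × 98.667 ≈ 120.16 days.

120 days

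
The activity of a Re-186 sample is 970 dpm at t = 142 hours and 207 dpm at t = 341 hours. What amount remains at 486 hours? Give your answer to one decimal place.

67.2 dpm

Over Δt = 341 − 142 = 199 hours, the level fell by a factor of 970/207 ≈ 4.686.
n = log₂(4.686) ≈ 2.2284 half-lives, so t½ = 199/2.2284 ≈ 89.304 hours.
From t = 341 to t = 486: 207 × (1/2)^((486−341)/89.304) ≈ 67.173 dpm.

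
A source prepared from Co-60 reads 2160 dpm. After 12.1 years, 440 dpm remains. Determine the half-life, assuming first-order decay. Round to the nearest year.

A/A₀ = 440/2160 ≈ 0.2037.
n = log₂(4.9091) ≈ 2.2955 half-lives elapsed in 12.1 years.
t½ = 12.1/2.2955 ≈ 5.2713 years.

5 years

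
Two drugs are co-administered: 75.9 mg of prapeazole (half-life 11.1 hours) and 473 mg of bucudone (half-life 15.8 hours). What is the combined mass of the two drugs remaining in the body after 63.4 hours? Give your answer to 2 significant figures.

prapeazole: 75.9 × (1/2)^(63.4/11.1) = 75.9 × (1/2)^5.7117 ≈ 1.4483 mg.
bucudone: 473 × (1/2)^(63.4/15.8) = 473 × (1/2)^4.0127 ≈ 29.304 mg.
Total = 1.4483 + 29.304 ≈ 30.753 mg.

31 mg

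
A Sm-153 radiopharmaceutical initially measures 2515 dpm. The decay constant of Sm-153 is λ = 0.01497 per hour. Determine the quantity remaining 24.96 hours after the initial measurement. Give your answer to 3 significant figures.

1730 dpm

t½ = ln 2 / λ = 0.69315 / 0.01497 ≈ 46.302 hours.
Number of half-lives: n = 24.96/46.302 ≈ 0.53906.
Remaining = 2515 × (1/2)^0.53906 = 2515 × 0.68822 ≈ 1730.9 dpm.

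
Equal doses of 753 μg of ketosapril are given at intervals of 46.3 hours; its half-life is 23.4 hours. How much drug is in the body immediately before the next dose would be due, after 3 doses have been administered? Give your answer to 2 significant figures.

250 μg

The 3 doses were given 138.9, 92.6, 46.3 hours ago.
Total = 753·(1/2)^(138.9/23.4) + 753·(1/2)^(92.6/23.4) + 753·(1/2)^(46.3/23.4)
      = 12.3 + 48.477 + 191.06 ≈ 251.84 μg.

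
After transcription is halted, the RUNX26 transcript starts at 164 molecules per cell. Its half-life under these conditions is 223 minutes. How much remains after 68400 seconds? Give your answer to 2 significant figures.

4.7 molecules per cell

Convert the elapsed time: 68400 seconds = 1140 minutes.
Number of half-lives: n = 1140/223 ≈ 5.1121.
Remaining = 164 × (1/2)^5.1121 = 164 × 0.028914 ≈ 4.7418 molecules per cell.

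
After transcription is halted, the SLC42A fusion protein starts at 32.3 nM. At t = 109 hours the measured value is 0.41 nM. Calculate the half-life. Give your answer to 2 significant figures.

A/A₀ = 0.41/32.3 ≈ 0.012693.
n = log₂(78.78) ≈ 6.2998 half-lives elapsed in 109 hours.
t½ = 109/6.2998 ≈ 17.302 hours.

17 hours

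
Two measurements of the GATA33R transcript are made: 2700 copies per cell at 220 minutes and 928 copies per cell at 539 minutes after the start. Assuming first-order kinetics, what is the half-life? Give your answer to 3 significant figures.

207 minutes

Over Δt = 539 − 220 = 319 minutes, the level fell by a factor of 2700/928 ≈ 2.9095.
n = log₂(2.9095) ≈ 1.5408 half-lives, so t½ = 319/1.5408 ≈ 207.04 minutes.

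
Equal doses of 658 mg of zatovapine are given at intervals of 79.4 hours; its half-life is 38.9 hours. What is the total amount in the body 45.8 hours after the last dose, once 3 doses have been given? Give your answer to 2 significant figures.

380 mg

The 3 doses were given 204.6, 125.2, 45.8 hours ago.
Total = 658·(1/2)^(204.6/38.9) + 658·(1/2)^(125.2/38.9) + 658·(1/2)^(45.8/38.9)
      = 17.176 + 70.69 + 290.94 ≈ 378.8 mg.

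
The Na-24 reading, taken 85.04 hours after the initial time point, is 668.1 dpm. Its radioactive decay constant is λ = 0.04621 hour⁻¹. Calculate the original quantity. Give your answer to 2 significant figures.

t½ = ln 2 / λ = 0.69315 / 0.04621 ≈ 15 hours.
Number of half-lives elapsed: n = 85.04/15 ≈ 5.6694.
A₀ = A × 2^n = 668.1 × 2^5.6694 = 668.1 × 50.892 ≈ 34001 dpm.

34000 dpm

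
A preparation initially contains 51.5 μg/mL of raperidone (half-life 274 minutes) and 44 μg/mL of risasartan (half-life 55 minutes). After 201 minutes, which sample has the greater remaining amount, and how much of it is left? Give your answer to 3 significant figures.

raperidone: 51.5 × (1/2)^0.73358 ≈ 30.973 μg/mL.
risasartan: 44 × (1/2)^3.6545 ≈ 3.494 μg/mL.
Raperidone has more remaining, at ≈ 30.973 μg/mL.

raperidone, 31.0 μg/mL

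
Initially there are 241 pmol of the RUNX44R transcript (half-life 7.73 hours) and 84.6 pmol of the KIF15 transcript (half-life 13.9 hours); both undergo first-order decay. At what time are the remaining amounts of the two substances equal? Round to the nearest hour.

26 hours

Set 241·(1/2)^(t/7.73) = 84.6·(1/2)^(t/13.9).
Taking log₂: log₂(241/84.6) = t·(1/7.73 − 1/13.9).
log₂(2.8487) = 1.5103; 1/7.73 − 1/13.9 = 0.057424.
t = 1.5103 / 0.057424 ≈ 26.301 hours.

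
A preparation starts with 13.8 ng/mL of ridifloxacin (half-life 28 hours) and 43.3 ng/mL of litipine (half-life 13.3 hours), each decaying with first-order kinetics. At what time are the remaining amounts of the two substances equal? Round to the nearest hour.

Set 13.8·(1/2)^(t/28) = 43.3·(1/2)^(t/13.3).
Taking log₂: log₂(13.8/43.3) = t·(1/28 − 1/13.3).
log₂(0.31871) = -1.6497; 1/28 − 1/13.3 = -0.039474.
t = -1.6497 / -0.039474 ≈ 41.792 hours.

42 hours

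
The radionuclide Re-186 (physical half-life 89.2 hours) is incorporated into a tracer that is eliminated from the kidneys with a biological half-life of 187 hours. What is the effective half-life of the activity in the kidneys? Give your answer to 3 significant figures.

1/t_eff = 1/t_phys + 1/t_biol = 1/89.2 + 1/187 = 0.016558 per hour.
t_eff = 89.2 × 187 / (89.2 + 187) ≈ 60.392 hours.

60.4 hours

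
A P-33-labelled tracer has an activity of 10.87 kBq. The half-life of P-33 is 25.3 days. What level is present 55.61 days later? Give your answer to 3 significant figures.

Number of half-lives: n = 55.61/25.3 ≈ 2.198.
Remaining = 10.87 × (1/2)^2.198 = 10.87 × 0.21794 ≈ 2.369 kBq.

2.37 kBq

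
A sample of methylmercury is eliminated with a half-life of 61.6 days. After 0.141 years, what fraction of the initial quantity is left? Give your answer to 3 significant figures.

0.141 years = 51.465 days.
n = 51.465/61.6 ≈ 0.83547 half-lives.
Fraction remaining = (1/2)^0.83547 ≈ 0.5604.

0.560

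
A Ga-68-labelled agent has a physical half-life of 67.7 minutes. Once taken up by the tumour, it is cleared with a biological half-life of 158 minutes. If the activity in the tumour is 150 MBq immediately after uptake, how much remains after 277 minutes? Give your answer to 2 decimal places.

2.61 MBq

1/t_eff = 1/t_phys + 1/t_biol = 1/67.7 + 1/158 = 0.0211 per minute.
t_eff = 67.7 × 158 / (67.7 + 158) ≈ 47.393 minutes.
Remaining = 150 × (1/2)^(277/47.393) = 150 × (1/2)^5.8447 ≈ 2.61 MBq.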